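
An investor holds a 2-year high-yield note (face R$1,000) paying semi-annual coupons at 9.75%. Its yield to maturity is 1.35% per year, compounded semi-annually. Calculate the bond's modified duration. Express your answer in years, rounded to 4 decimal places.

1.8633 years

Periodic yield y = 0.00675. First find Macaulay duration:
  t   CF        PV=CF/(1+0.00675)^t    t·PV
  1        48.75        48.4231        48.4231
  2        48.75        48.0985        96.1970
  3        48.75        47.7760       143.3280
  4     1,048.75     1,020.9052     4,083.6208
  Σ                  1,165.2028     4,371.5689
P = 1,165.2028; Macaulay duration = 4,371.5689 / 1,165.2028 = 3.75177 half-year periods = 1.87588 years.
Modified duration = D_Mac / (1 + y) = 1.87588 / 1.00675 = 1.86331 years.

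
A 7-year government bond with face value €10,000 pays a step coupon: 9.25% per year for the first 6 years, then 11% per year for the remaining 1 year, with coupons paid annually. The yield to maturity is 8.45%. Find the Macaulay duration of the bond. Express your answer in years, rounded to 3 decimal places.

5.501 years

Periodic yield y = 0.0845. Discount each cash flow and weight by its year:
  t   CF        PV=CF/(1+0.0845)^t    t·PV
  1       925.00       852.9276       852.9276
  2       925.00       786.4708     1,572.9417
  3       925.00       725.1921     2,175.5763
  4       925.00       668.6880     2,674.7519
  5       925.00       616.5864     3,082.9321
  6       925.00       568.5444     3,411.2665
  7    11,100.00     6,290.9478    44,036.6349
  Σ                 10,509.3572    57,807.0309
Price P = Σ PV = 10,509.3572.
Macaulay duration = Σ(t·PV) / P = 57,807.0309 / 10,509.3572 = 5.50053 years.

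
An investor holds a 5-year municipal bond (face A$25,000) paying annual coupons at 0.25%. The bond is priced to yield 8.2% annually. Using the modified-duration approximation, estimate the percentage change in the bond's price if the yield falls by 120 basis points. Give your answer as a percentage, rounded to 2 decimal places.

+5.51%

Periodic yield y = 0.082. Modified duration first:
  t   CF        PV=CF/(1+0.082)^t    t·PV
  1        62.50        57.7634        57.7634
  2        62.50        53.3858       106.7715
  3        62.50        49.3399       148.0197
  4        62.50        45.6006       182.4026
  5    25,062.50    16,900.0538    84,500.2688
  Σ                 17,106.1435    84,995.2260
P = 17,106.1435; D_Mac = 4.96870 yrs; D_mod = 4.96870/(1+0.082) = 4.59214 yrs.
ΔP/P ≈ -D_mod · Δy = -4.59214 × (-0.012) = +0.055106 = +5.5106%.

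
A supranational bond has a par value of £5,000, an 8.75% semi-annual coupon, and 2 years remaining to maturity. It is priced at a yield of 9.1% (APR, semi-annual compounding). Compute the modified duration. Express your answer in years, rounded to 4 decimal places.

1.7956 years

Periodic yield y = 0.0455. First find Macaulay duration:
  t   CF        PV=CF/(1+0.0455)^t    t·PV
  1       218.75       209.2300       209.2300
  2       218.75       200.1244       400.2487
  3       218.75       191.4150       574.2450
  4     5,218.75     4,367.8764    17,471.5058
  Σ                  4,968.6458    18,655.2295
P = 4,968.6458; Macaulay duration = 18,655.2295 / 4,968.6458 = 3.75459 half-year periods = 1.87730 years.
Modified duration = D_Mac / (1 + y) = 1.87730 / 1.0455 = 1.79560 years.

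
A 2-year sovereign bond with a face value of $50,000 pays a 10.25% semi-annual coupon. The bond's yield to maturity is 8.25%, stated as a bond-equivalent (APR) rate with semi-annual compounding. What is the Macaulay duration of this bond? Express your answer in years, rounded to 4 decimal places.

1.8612 years

Periodic yield y = 0.04125. Discount each cash flow and weight by its period:
  t   CF        PV=CF/(1+0.04125)^t    t·PV
  1     2,562.50     2,460.9844     2,460.9844
  2     2,562.50     2,363.4904     4,726.9808
  3     2,562.50     2,269.8587     6,809.5762
  4    52,562.50    44,715.2801   178,861.1204
  Σ                 51,809.6136   192,858.6618
Price P = Σ PV = 51,809.6136.
Macaulay duration = Σ(t·PV) / P = 192,858.6618 / 51,809.6136 = 3.72245 half-year periods.
In years: 3.72245 / 2 = 1.86122 years.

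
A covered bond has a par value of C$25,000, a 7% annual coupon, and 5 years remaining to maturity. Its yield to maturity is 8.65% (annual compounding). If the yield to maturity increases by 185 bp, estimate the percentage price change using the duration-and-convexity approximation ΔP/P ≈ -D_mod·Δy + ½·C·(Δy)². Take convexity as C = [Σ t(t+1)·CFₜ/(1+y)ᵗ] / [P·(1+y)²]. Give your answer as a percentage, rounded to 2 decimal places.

-7.07%

With y = 0.0865:
  t   CF        PV=CF/(1+0.0865)^t    t·PV        t(t+1)·PV
  1     1,750.00     1,610.6765     1,610.6765       3,221.3530
  2     1,750.00     1,482.4450     2,964.8900       8,894.6700
  3     1,750.00     1,364.4225     4,093.2674      16,373.0694
  4     1,750.00     1,255.7961     5,023.1844      25,115.9218
  5    26,750.00    17,667.5013    88,337.5067     530,025.0404
  Σ                 23,380.8414   102,029.5249     583,630.0545
P = 23,380.8414; D_Mac = 4.36381 yrs; D_mod = 4.01639 yrs; C = 21.14550.
Duration effect: -4.01639 × (+0.0185) = -0.074303
Convexity effect: 0.5 × 21.14550 × (0.0185)² = +0.0036185
ΔP/P ≈ -0.074303 + 0.0036185 = -0.070685 = -7.0685%.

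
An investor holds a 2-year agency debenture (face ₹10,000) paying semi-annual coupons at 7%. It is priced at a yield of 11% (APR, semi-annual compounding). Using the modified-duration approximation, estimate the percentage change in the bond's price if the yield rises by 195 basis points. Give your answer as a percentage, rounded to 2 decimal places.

Periodic yield y = 0.055. Modified duration first:
  t   CF        PV=CF/(1+0.055)^t    t·PV
  1       350.00       331.7536       331.7536
  2       350.00       314.4583       628.9167
  3       350.00       298.0648       894.1943
  4    10,350.00     8,354.6933    33,418.7732
  Σ                  9,298.9700    35,273.6378
P = 9,298.9700; D_Mac = 3.79328 half-year periods = 1.89664 yrs; D_mod = 1.89664/(1+0.055) = 1.79777 yrs.
ΔP/P ≈ -D_mod · Δy = -1.79777 × (+0.0195) = -0.035056 = -3.5056%.

-3.51%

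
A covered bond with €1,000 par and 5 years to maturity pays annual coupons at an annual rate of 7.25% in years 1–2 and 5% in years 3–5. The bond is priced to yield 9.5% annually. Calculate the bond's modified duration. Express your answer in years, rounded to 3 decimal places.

3.979 years

Periodic yield y = 0.095. First find Macaulay duration:
  t   CF        PV=CF/(1+0.095)^t    t·PV
  1        72.50        66.2100        66.2100
  2        72.50        60.4658       120.9316
  3        50.00        38.0827       114.2481
  4        50.00        34.7787       139.1149
  5     1,050.00       666.9890     3,334.9452
  Σ                    866.5263     3,775.4498
P = 866.5263; Macaulay duration = 3,775.4498 / 866.5263 = 4.35699 years.
Modified duration = D_Mac / (1 + y) = 4.35699 / 1.095 = 3.97899 years.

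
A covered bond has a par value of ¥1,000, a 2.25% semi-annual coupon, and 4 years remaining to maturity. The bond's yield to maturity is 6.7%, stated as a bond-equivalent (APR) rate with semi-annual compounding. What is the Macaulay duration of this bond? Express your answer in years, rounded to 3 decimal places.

3.831 years

Periodic yield y = 0.0335. Discount each cash flow and weight by its period:
  t   CF        PV=CF/(1+0.0335)^t    t·PV
  1        11.25        10.8853        10.8853
  2        11.25        10.5325        21.0650
  3        11.25        10.1911        30.5733
  4        11.25         9.8608        39.4431
  5        11.25         9.5411        47.7057
  6        11.25         9.2319        55.3912
  7        11.25         8.9326        62.5284
  8     1,011.25       776.9171     6,215.3369
  Σ                    846.0925     6,482.9289
Price P = Σ PV = 846.0925.
Macaulay duration = Σ(t·PV) / P = 6,482.9289 / 846.0925 = 7.66220 half-year periods.
In years: 7.66220 / 2 = 3.83110 years.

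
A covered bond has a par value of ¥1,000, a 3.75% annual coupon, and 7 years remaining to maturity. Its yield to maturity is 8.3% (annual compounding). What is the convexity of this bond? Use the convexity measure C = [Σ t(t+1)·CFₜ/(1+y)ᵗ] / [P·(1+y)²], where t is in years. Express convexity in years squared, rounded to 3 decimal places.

40.251

With y = 0.083:
  t   CF        PV=CF/(1+0.083)^t    t·PV        t(t+1)·PV
  1        37.50        34.6260        34.6260          69.2521
  2        37.50        31.9723        63.9447         191.8340
  3        37.50        29.5220        88.5660         354.2641
  4        37.50        27.2595       109.0379         545.1894
  5        37.50        25.1703       125.8517         755.1100
  6        37.50        23.2413       139.4478         976.1349
  7     1,037.50       593.7299     4,156.1092      33,248.8735
  Σ                    765.5214     4,717.5833      36,140.6580
P = 765.5214.
Convexity = Σ t(t+1)·PV / [P·(1+y)²] = 36,140.6580 / (765.5214 × 1.172889) = 40.25148.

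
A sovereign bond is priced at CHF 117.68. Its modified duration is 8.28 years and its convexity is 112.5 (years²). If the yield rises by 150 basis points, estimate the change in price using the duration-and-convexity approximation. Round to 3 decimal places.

Duration effect: -D_mod·Δy = -8.28 × (+0.015) = -0.124200
Convexity effect: ½·C·(Δy)² = 0.5 × 112.5 × (0.015)² = +0.01265625
ΔP/P ≈ -0.124200 + 0.01265625 = -0.11154375
ΔP ≈ 117.68 × (-0.11154375) = -13.1264685.

-CHF 13.126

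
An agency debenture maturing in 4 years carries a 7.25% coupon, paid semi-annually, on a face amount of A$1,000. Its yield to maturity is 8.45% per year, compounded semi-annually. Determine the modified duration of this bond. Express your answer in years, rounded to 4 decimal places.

3.3887 years

Periodic yield y = 0.04225. First find Macaulay duration:
  t   CF        PV=CF/(1+0.04225)^t    t·PV
  1        36.25        34.7805        34.7805
  2        36.25        33.3706        66.7412
  3        36.25        32.0179        96.0536
  4        36.25        30.7199       122.8798
  5        36.25        29.4746       147.3732
  6        36.25        28.2798       169.6789
  7        36.25        27.1334       189.9340
  8     1,036.25       744.1994     5,953.5952
  Σ                    959.9762     6,781.0364
P = 959.9762; Macaulay duration = 6,781.0364 / 959.9762 = 7.06375 half-year periods = 3.53188 years.
Modified duration = D_Mac / (1 + y) = 3.53188 / 1.04225 = 3.38870 years.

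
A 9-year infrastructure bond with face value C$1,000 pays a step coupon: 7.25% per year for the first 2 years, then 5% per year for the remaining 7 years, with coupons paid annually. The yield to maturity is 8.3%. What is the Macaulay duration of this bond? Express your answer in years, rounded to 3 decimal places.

Periodic yield y = 0.083. Discount each cash flow and weight by its year:
  t   CF        PV=CF/(1+0.083)^t    t·PV
  1        72.50        66.9437        66.9437
  2        72.50        61.8132       123.6264
  3        50.00        39.3627       118.0880
  4        50.00        36.3460       145.3839
  5        50.00        33.5604       167.8022
  6        50.00        30.9884       185.9304
  7        50.00        28.6135       200.2944
  8        50.00        26.4206       211.3646
  9     1,050.00       512.3104     4,610.7938
  Σ                    836.3588     5,830.2274
Price P = Σ PV = 836.3588.
Macaulay duration = Σ(t·PV) / P = 5,830.2274 / 836.3588 = 6.97096 years.

6.971 years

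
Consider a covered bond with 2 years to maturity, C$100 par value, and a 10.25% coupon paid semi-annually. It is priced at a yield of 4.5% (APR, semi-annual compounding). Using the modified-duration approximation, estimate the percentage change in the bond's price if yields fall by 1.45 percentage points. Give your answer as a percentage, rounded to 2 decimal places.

+2.65%

Periodic yield y = 0.0225. Modified duration first:
  t   CF        PV=CF/(1+0.0225)^t    t·PV
  1        5.125         5.0122         5.0122
  2        5.125         4.9019         9.8039
  3        5.125         4.7941        14.3822
  4      105.125        96.1729       384.6916
  Σ                    110.8811       413.8899
P = 110.8811; D_Mac = 3.73274 half-year periods = 1.86637 yrs; D_mod = 1.86637/(1+0.0225) = 1.82530 yrs.
ΔP/P ≈ -D_mod · Δy = -1.82530 × (-0.0145) = +0.026467 = +2.6467%.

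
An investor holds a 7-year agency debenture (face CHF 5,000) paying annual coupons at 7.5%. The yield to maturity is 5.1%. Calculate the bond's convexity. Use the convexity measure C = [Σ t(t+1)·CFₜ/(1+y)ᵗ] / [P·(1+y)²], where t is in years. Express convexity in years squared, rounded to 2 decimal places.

With y = 0.051:
  t   CF        PV=CF/(1+0.051)^t    t·PV        t(t+1)·PV
  1       375.00       356.8030       356.8030         713.6061
  2       375.00       339.4891       678.9782       2,036.9346
  3       375.00       323.0153       969.0460       3,876.1838
  4       375.00       307.3409     1,229.3637       6,146.8186
  5       375.00       292.4271     1,462.1357       8,772.8144
  6       375.00       278.2371     1,669.4223      11,685.9564
  7     5,375.00     3,794.5428    26,561.7996     212,494.3971
  Σ                  5,691.8554    32,927.5487     245,726.7111
P = 5,691.8554.
Convexity = Σ t(t+1)·PV / [P·(1+y)²] = 245,726.7111 / (5,691.8554 × 1.104601) = 39.08347.

39.08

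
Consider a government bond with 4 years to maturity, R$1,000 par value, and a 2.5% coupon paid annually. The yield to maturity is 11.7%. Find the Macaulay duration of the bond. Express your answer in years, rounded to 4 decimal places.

3.8259 years

Periodic yield y = 0.117. Discount each cash flow and weight by its year:
  t   CF        PV=CF/(1+0.117)^t    t·PV
  1        25.00        22.3814        22.3814
  2        25.00        20.0370        40.0741
  3        25.00        17.9383        53.8148
  4     1,025.00       658.4324     2,633.7295
  Σ                    718.7891     2,749.9997
Price P = Σ PV = 718.7891.
Macaulay duration = Σ(t·PV) / P = 2,749.9997 / 718.7891 = 3.82588 years.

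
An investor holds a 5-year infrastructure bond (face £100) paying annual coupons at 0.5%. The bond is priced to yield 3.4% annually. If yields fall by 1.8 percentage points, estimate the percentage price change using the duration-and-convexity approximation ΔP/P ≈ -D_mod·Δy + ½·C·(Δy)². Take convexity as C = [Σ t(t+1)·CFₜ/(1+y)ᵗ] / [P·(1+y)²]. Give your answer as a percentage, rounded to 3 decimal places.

With y = 0.034:
  t   CF        PV=CF/(1+0.034)^t    t·PV        t(t+1)·PV
  1         0.50         0.4836         0.4836           0.9671
  2         0.50         0.4677         0.9353           2.8060
  3         0.50         0.4523         1.3568           5.4274
  4         0.50         0.4374         1.7496           8.7482
  5       100.50        85.0283       425.1414       2,550.8482
  Σ                     86.8692       429.6667       2,568.7969
P = 86.8692; D_Mac = 4.94614 yrs; D_mod = 4.78350 yrs; C = 27.65814.
Duration effect: -4.78350 × (-0.018) = +0.086103
Convexity effect: 0.5 × 27.65814 × (-0.018)² = +0.0044806
ΔP/P ≈ +0.086103 + 0.0044806 = +0.090584 = +9.0584%.

+9.058%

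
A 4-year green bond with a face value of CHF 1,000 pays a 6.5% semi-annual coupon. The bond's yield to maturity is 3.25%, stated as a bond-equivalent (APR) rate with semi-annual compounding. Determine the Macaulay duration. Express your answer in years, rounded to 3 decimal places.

3.613 years

Periodic yield y = 0.01625. Discount each cash flow and weight by its period:
  t   CF        PV=CF/(1+0.01625)^t    t·PV
  1        32.50        31.9803        31.9803
  2        32.50        31.4689        62.9379
  3        32.50        30.9658        92.8973
  4        32.50        30.4706       121.8824
  5        32.50        29.9834       149.9169
  6        32.50        29.5039       177.0236
  7        32.50        29.0322       203.2252
  8     1,032.50       907.5814     7,260.6513
  Σ                  1,120.9865     8,100.5149
Price P = Σ PV = 1,120.9865.
Macaulay duration = Σ(t·PV) / P = 8,100.5149 / 1,120.9865 = 7.22624 half-year periods.
In years: 7.22624 / 2 = 3.61312 years.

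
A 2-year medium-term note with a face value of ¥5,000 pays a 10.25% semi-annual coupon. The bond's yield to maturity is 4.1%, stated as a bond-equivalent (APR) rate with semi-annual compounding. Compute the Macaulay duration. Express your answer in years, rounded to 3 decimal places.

1.867 years

Periodic yield y = 0.0205. Discount each cash flow and weight by its period:
  t   CF        PV=CF/(1+0.0205)^t    t·PV
  1       256.25       251.1024       251.1024
  2       256.25       246.0582       492.1164
  3       256.25       241.1153       723.3460
  4     5,256.25     4,846.4527    19,385.8107
  Σ                  5,584.7286    20,852.3756
Price P = Σ PV = 5,584.7286.
Macaulay duration = Σ(t·PV) / P = 20,852.3756 / 5,584.7286 = 3.73382 half-year periods.
In years: 3.73382 / 2 = 1.86691 years.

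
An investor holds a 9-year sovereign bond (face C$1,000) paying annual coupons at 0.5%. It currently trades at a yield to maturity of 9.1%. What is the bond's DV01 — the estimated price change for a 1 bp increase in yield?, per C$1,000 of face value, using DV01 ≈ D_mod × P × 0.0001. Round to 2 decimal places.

Periodic yield y = 0.091.
  t   CF        PV=CF/(1+0.091)^t    t·PV
  1         5.00         4.5830         4.5830
  2         5.00         4.2007         8.4014
  3         5.00         3.8503        11.5509
  4         5.00         3.5292        14.1166
  5         5.00         3.2348        16.1740
  6         5.00         2.9650        17.7899
  7         5.00         2.7177        19.0237
  8         5.00         2.4910        19.9279
  9     1,005.00       458.9267     4,130.3401
  Σ                    486.4982     4,241.9074
P = 486.4982; D_Mac = 8.71927 yrs; D_mod = 7.99199 yrs.
DV01 ≈ 7.99199 × 486.4982 × 0.0001 = 0.388809.

C$0.39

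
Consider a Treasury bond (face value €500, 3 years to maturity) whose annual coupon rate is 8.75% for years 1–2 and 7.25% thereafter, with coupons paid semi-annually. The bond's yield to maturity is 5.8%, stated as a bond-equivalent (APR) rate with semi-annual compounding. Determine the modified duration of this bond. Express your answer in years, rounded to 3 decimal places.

2.639 years

Periodic yield y = 0.029. First find Macaulay duration:
  t   CF        PV=CF/(1+0.029)^t    t·PV
  1       21.875        21.2585        21.2585
  2       21.875        20.6594        41.3188
  3       21.875        20.0771        60.2314
  4       21.875        19.5113        78.0453
  5       18.125        15.7109        78.5545
  6      518.125       436.4578     2,618.7470
  Σ                    533.6751     2,898.1555
P = 533.6751; Macaulay duration = 2,898.1555 / 533.6751 = 5.43056 half-year periods = 2.71528 years.
Modified duration = D_Mac / (1 + y) = 2.71528 / 1.029 = 2.63876 years.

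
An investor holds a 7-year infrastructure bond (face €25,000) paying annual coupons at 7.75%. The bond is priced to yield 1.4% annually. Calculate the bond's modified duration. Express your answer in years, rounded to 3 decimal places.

5.814 years

Periodic yield y = 0.014. First find Macaulay duration:
  t   CF        PV=CF/(1+0.014)^t    t·PV
  1     1,937.50     1,910.7495     1,910.7495
  2     1,937.50     1,884.3684     3,768.7367
  3     1,937.50     1,858.3514     5,575.0543
  4     1,937.50     1,832.6937     7,330.7749
  5     1,937.50     1,807.3903     9,036.9513
  6     1,937.50     1,782.4361    10,694.6169
  7    26,937.50    24,439.4598   171,076.2187
  Σ                 35,515.4492   209,393.1023
P = 35,515.4492; Macaulay duration = 209,393.1023 / 35,515.4492 = 5.89583 years.
Modified duration = D_Mac / (1 + y) = 5.89583 / 1.014 = 5.81443 years.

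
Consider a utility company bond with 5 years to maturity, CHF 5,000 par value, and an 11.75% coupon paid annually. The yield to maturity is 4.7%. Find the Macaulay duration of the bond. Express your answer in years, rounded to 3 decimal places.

4.180 years

Periodic yield y = 0.047. Discount each cash flow and weight by its year:
  t   CF        PV=CF/(1+0.047)^t    t·PV
  1       587.50       561.1270       561.1270
  2       587.50       535.9379     1,071.8759
  3       587.50       511.8796     1,535.6388
  4       587.50       488.9012     1,955.6050
  5     5,587.50     4,441.0343    22,205.1715
  Σ                  6,538.8801    27,329.4182
Price P = Σ PV = 6,538.8801.
Macaulay duration = Σ(t·PV) / P = 27,329.4182 / 6,538.8801 = 4.17953 years.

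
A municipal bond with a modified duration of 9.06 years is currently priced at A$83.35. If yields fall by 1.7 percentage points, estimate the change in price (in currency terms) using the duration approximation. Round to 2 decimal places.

+A$12.84

Duration approximation: ΔP/P ≈ -D_mod · Δy = -9.06 × (-0.017) = +0.154020.
ΔP ≈ 83.35 × (+0.154020) = +12.837567.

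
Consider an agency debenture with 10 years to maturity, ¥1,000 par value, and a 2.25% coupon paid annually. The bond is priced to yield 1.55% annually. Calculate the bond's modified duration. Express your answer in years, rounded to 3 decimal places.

8.961 years

Periodic yield y = 0.0155. First find Macaulay duration:
  t   CF        PV=CF/(1+0.0155)^t    t·PV
  1        22.50        22.1566        22.1566
  2        22.50        21.8184        43.6368
  3        22.50        21.4854        64.4561
  4        22.50        21.1574        84.6297
  5        22.50        20.8345       104.1725
  6        22.50        20.5165       123.0989
  7        22.50        20.2033       141.4233
  8        22.50        19.8950       159.1597
  9        22.50        19.5913       176.3217
  10    1,022.50       876.7263     8,767.2631
  Σ                  1,064.3846     9,686.3183
P = 1,064.3846; Macaulay duration = 9,686.3183 / 1,064.3846 = 9.10039 years.
Modified duration = D_Mac / (1 + y) = 9.10039 / 1.0155 = 8.96149 years.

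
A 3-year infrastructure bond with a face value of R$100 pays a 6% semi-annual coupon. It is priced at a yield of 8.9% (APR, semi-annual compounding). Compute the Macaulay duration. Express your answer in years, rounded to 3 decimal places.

Periodic yield y = 0.0445. Discount each cash flow and weight by its period:
  t   CF        PV=CF/(1+0.0445)^t    t·PV
  1         3.00         2.8722         2.8722
  2         3.00         2.7498         5.4996
  3         3.00         2.6327         7.8980
  4         3.00         2.5205        10.0820
  5         3.00         2.4131        12.0656
  6       103.00        79.3207       475.9242
  Σ                     92.5090       514.3417
Price P = Σ PV = 92.5090.
Macaulay duration = Σ(t·PV) / P = 514.3417 / 92.5090 = 5.55991 half-year periods.
In years: 5.55991 / 2 = 2.77995 years.

2.780 years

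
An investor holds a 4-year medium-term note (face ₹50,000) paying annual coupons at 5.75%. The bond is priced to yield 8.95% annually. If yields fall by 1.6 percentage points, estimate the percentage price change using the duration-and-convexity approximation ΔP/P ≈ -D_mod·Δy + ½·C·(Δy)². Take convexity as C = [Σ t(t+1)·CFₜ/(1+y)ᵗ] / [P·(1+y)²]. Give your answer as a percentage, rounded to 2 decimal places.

With y = 0.0895:
  t   CF        PV=CF/(1+0.0895)^t    t·PV        t(t+1)·PV
  1     2,875.00     2,638.8251     2,638.8251       5,277.6503
  2     2,875.00     2,422.0515     4,844.1031      14,532.3092
  3     2,875.00     2,223.0854     6,669.2562      26,677.0247
  4    52,875.00    37,526.7922   150,107.1687     750,535.8434
  Σ                 44,810.7543   164,259.3531     797,022.8277
P = 44,810.7543; D_Mac = 3.66562 yrs; D_mod = 3.36450 yrs; C = 14.98422.
Duration effect: -3.36450 × (-0.016) = +0.053832
Convexity effect: 0.5 × 14.98422 × (-0.016)² = +0.0019180
ΔP/P ≈ +0.053832 + 0.0019180 = +0.055750 = +5.5750%.

+5.57%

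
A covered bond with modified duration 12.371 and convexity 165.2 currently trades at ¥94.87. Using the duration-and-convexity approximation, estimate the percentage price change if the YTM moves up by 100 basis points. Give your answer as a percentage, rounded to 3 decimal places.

Duration effect: -D_mod·Δy = -12.371 × (+0.01) = -0.123710
Convexity effect: ½·C·(Δy)² = 0.5 × 165.2 × (0.01)² = +0.0082600
ΔP/P ≈ -0.123710 + 0.0082600 = -0.115450
= -11.5450%.

-11.545%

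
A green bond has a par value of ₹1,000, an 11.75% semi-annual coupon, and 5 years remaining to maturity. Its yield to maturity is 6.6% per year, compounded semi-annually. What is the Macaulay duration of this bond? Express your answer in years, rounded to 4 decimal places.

4.0327 years

Periodic yield y = 0.033. Discount each cash flow and weight by its period:
  t   CF        PV=CF/(1+0.033)^t    t·PV
  1        58.75        56.8732        56.8732
  2        58.75        55.0563       110.1127
  3        58.75        53.2975       159.8925
  4        58.75        51.5949       206.3795
  5        58.75        49.9466       249.7332
  6        58.75        48.3511       290.1063
  7        58.75        46.8064       327.6451
  8        58.75        45.3112       362.4894
  9        58.75        43.8637       394.7730
  10    1,058.75       765.2269     7,652.2686
  Σ                  1,216.3277     9,810.2735
Price P = Σ PV = 1,216.3277.
Macaulay duration = Σ(t·PV) / P = 9,810.2735 / 1,216.3277 = 8.06549 half-year periods.
In years: 8.06549 / 2 = 4.03274 years.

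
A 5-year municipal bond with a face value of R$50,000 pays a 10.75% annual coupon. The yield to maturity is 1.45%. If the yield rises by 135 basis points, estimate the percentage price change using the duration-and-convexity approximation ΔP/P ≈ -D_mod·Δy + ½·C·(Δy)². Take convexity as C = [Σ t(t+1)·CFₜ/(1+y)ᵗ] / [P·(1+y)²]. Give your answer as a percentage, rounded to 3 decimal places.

-5.477%

With y = 0.0145:
  t   CF        PV=CF/(1+0.0145)^t    t·PV        t(t+1)·PV
  1     5,375.00     5,298.1764     5,298.1764      10,596.3529
  2     5,375.00     5,222.4509    10,444.9018      31,334.7054
  3     5,375.00     5,147.8077    15,443.4231      61,773.6923
  4     5,375.00     5,074.2313    20,296.9254     101,484.6268
  5    55,375.00    51,529.2098   257,646.0489   1,545,876.2932
  Σ                 72,271.8761   309,129.4755   1,751,065.6706
P = 72,271.8761; D_Mac = 4.27731 yrs; D_mod = 4.21618 yrs; C = 23.54122.
Duration effect: -4.21618 × (+0.0135) = -0.056918
Convexity effect: 0.5 × 23.54122 × (0.0135)² = +0.0021452
ΔP/P ≈ -0.056918 + 0.0021452 = -0.054773 = -5.4773%.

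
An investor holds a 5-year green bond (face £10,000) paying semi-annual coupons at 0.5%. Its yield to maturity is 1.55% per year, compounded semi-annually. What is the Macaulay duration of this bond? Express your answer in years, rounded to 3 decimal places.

4.942 years

Periodic yield y = 0.00775. Discount each cash flow and weight by its period:
  t   CF        PV=CF/(1+0.00775)^t    t·PV
  1        25.00        24.8077        24.8077
  2        25.00        24.6170        49.2339
  3        25.00        24.4276        73.2829
  4        25.00        24.2398        96.9591
  5        25.00        24.0534       120.2669
  6        25.00        23.8684       143.2104
  7        25.00        23.6848       165.7938
  8        25.00        23.5027       188.0215
  9        25.00        23.3219       209.8975
  10   10,025.00     9,280.1781    92,801.7814
  Σ                  9,496.7015    93,873.2552
Price P = Σ PV = 9,496.7015.
Macaulay duration = Σ(t·PV) / P = 93,873.2552 / 9,496.7015 = 9.88483 half-year periods.
In years: 9.88483 / 2 = 4.94241 years.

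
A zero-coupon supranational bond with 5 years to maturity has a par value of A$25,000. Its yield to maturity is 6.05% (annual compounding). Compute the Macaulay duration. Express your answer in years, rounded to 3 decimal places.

5.000 years

A zero-coupon bond has a single cash flow at maturity, so its Macaulay duration equals its maturity: 5 years.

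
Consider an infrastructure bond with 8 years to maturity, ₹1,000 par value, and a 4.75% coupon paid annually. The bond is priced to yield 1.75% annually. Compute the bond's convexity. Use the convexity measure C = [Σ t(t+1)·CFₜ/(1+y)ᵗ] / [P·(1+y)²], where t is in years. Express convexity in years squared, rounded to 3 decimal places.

57.617

With y = 0.0175:
  t   CF        PV=CF/(1+0.0175)^t    t·PV        t(t+1)·PV
  1        47.50        46.6830        46.6830          93.3661
  2        47.50        45.8801        91.7603         275.2809
  3        47.50        45.0911       135.2732         541.0926
  4        47.50        44.3155       177.2621         886.3106
  5        47.50        43.5533       217.7667       1,306.6004
  6        47.50        42.8043       256.8256       1,797.7794
  7        47.50        42.0681       294.4766       2,355.8124
  8     1,047.50       911.7561     7,294.0490      65,646.4408
  Σ                  1,222.1516     8,514.0965      72,902.6832
P = 1,222.1516.
Convexity = Σ t(t+1)·PV / [P·(1+y)²] = 72,902.6832 / (1,222.1516 × 1.035306) = 57.61686.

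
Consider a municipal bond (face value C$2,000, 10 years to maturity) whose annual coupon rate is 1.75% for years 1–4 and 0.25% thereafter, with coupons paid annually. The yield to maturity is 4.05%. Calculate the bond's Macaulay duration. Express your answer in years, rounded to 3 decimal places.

Periodic yield y = 0.0405. Discount each cash flow and weight by its year:
  t   CF        PV=CF/(1+0.0405)^t    t·PV
  1        35.00        33.6377        33.6377
  2        35.00        32.3284        64.6568
  3        35.00        31.0700        93.2101
  4        35.00        29.8607       119.4427
  5         5.00         4.0998        20.4989
  6         5.00         3.9402        23.6412
  7         5.00         3.7868        26.5078
  8         5.00         3.6394        29.1154
  9         5.00         3.4978        31.4799
  10    2,005.00     1,348.0113    13,480.1130
  Σ                  1,493.8721    13,922.3034
Price P = Σ PV = 1,493.8721.
Macaulay duration = Σ(t·PV) / P = 13,922.3034 / 1,493.8721 = 9.31961 years.

9.320 years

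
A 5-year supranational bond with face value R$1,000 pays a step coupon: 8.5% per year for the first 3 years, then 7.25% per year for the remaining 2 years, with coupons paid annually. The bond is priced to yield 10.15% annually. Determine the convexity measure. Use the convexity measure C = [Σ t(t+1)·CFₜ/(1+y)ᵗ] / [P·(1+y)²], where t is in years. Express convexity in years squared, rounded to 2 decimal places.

With y = 0.1015:
  t   CF        PV=CF/(1+0.1015)^t    t·PV        t(t+1)·PV
  1        85.00        77.1675        77.1675         154.3350
  2        85.00        70.0567       140.1135         420.3404
  3        85.00        63.6012       190.8036         763.2146
  4        72.50        49.2493       196.9972         984.9859
  5     1,072.50       661.4161     3,307.0807      19,842.4844
  Σ                    921.4909     3,912.1625      22,165.3603
P = 921.4909.
Convexity = Σ t(t+1)·PV / [P·(1+y)²] = 22,165.3603 / (921.4909 × 1.213302) = 19.82507.

19.83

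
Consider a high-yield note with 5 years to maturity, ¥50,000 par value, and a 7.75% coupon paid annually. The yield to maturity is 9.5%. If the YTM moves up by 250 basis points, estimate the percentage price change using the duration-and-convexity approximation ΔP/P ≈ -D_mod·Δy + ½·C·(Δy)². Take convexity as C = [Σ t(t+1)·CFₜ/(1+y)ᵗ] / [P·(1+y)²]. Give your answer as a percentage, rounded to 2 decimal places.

-9.19%

With y = 0.095:
  t   CF        PV=CF/(1+0.095)^t    t·PV        t(t+1)·PV
  1     3,875.00     3,538.8128     3,538.8128       7,077.6256
  2     3,875.00     3,231.7925     6,463.5850      19,390.7550
  3     3,875.00     2,951.4087     8,854.2260      35,416.9041
  4     3,875.00     2,695.3504    10,781.4015      53,907.0077
  5    53,875.00    34,222.8905   171,114.4523   1,026,686.7140
  Σ                 46,640.2548   200,752.4777   1,142,479.0064
P = 46,640.2548; D_Mac = 4.30427 yrs; D_mod = 3.93084 yrs; C = 20.42956.
Duration effect: -3.93084 × (+0.025) = -0.098271
Convexity effect: 0.5 × 20.42956 × (0.025)² = +0.0063842
ΔP/P ≈ -0.098271 + 0.0063842 = -0.091887 = -9.1887%.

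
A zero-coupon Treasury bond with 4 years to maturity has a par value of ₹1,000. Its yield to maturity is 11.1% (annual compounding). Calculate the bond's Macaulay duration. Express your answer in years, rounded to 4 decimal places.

A zero-coupon bond has a single cash flow at maturity, so its Macaulay duration equals its maturity: 4 years.

4.0000 years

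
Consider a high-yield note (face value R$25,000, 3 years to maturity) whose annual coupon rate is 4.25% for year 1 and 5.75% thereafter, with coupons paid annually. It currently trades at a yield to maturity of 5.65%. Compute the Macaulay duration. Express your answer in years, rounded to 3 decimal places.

2.866 years

Periodic yield y = 0.0565. Discount each cash flow and weight by its year:
  t   CF        PV=CF/(1+0.0565)^t    t·PV
  1     1,062.50     1,005.6791     1,005.6791
  2     1,437.50     1,287.8606     2,575.7212
  3    26,437.50    22,418.7751    67,256.3253
  Σ                 24,712.3148    70,837.7256
Price P = Σ PV = 24,712.3148.
Macaulay duration = Σ(t·PV) / P = 70,837.7256 / 24,712.3148 = 2.86649 years.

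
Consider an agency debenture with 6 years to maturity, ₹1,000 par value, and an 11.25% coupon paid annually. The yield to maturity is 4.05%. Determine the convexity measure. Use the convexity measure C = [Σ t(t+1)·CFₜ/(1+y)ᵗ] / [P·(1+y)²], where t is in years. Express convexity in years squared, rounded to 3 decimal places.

29.214

With y = 0.0405:
  t   CF        PV=CF/(1+0.0405)^t    t·PV        t(t+1)·PV
  1       112.50       108.1211       108.1211         216.2422
  2       112.50       103.9126       207.8253         623.4758
  3       112.50        99.8680       299.6039       1,198.4158
  4       112.50        95.9808       383.9230       1,919.6152
  5       112.50        92.2448       461.2242       2,767.3453
  6     1,112.50       876.6929     5,260.1577      36,821.1037
  Σ                  1,376.8203     6,720.8552      43,546.1980
P = 1,376.8203.
Convexity = Σ t(t+1)·PV / [P·(1+y)²] = 43,546.1980 / (1,376.8203 × 1.082640) = 29.21385.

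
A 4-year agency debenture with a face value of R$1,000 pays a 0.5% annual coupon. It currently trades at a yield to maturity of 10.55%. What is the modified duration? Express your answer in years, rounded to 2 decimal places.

3.58 years

Periodic yield y = 0.1055. First find Macaulay duration:
  t   CF        PV=CF/(1+0.1055)^t    t·PV
  1         5.00         4.5228         4.5228
  2         5.00         4.0912         8.1824
  3         5.00         3.7008        11.1024
  4     1,005.00       672.8699     2,691.4794
  Σ                    685.1847     2,715.2871
P = 685.1847; Macaulay duration = 2,715.2871 / 685.1847 = 3.96285 years.
Modified duration = D_Mac / (1 + y) = 3.96285 / 1.1055 = 3.58467 years.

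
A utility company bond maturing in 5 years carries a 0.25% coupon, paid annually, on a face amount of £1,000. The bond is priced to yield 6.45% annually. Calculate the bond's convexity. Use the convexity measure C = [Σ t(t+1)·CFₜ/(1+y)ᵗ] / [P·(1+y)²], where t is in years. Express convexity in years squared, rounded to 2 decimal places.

26.27

With y = 0.0645:
  t   CF        PV=CF/(1+0.0645)^t    t·PV        t(t+1)·PV
  1         2.50         2.3485         2.3485           4.6970
  2         2.50         2.2062         4.4124          13.2373
  3         2.50         2.0725         6.2176          24.8705
  4         2.50         1.9470         7.7878          38.9392
  5     1,002.50       733.4256     3,667.1279      22,002.7674
  Σ                    741.9998     3,687.8943      22,084.5114
P = 741.9998.
Convexity = Σ t(t+1)·PV / [P·(1+y)²] = 22,084.5114 / (741.9998 × 1.133160) = 26.26592.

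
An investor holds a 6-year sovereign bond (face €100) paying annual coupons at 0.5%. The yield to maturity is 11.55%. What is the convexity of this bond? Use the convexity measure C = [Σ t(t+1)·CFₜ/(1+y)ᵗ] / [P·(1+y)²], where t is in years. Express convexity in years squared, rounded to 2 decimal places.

32.95

With y = 0.1155:
  t   CF        PV=CF/(1+0.1155)^t    t·PV        t(t+1)·PV
  1         0.50         0.4482         0.4482           0.8965
  2         0.50         0.4018         0.8036           2.4109
  3         0.50         0.3602         1.0806           4.3226
  4         0.50         0.3229         1.2917           6.4584
  5         0.50         0.2895         1.4474           8.6845
  6       100.50        52.1613       312.9679       2,190.7756
  Σ                     53.9840       318.0395       2,213.5484
P = 53.9840.
Convexity = Σ t(t+1)·PV / [P·(1+y)²] = 2,213.5484 / (53.9840 × 1.244340) = 32.95224.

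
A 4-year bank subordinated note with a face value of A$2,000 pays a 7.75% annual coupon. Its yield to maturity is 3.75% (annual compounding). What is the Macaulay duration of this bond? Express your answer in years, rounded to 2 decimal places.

Periodic yield y = 0.0375. Discount each cash flow and weight by its year:
  t   CF        PV=CF/(1+0.0375)^t    t·PV
  1       155.00       149.3976       149.3976
  2       155.00       143.9977       287.9954
  3       155.00       138.7929       416.3788
  4     2,155.00     1,859.9225     7,439.6901
  Σ                  2,292.1107     8,293.4619
Price P = Σ PV = 2,292.1107.
Macaulay duration = Σ(t·PV) / P = 8,293.4619 / 2,292.1107 = 3.61826 years.

3.62 years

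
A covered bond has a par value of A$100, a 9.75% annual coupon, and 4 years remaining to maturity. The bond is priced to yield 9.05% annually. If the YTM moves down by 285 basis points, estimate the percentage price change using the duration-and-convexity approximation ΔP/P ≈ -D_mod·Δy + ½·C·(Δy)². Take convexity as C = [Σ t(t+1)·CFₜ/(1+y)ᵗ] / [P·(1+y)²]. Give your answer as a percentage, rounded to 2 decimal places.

+9.73%

With y = 0.0905:
  t   CF        PV=CF/(1+0.0905)^t    t·PV        t(t+1)·PV
  1         9.75         8.9409         8.9409          17.8817
  2         9.75         8.1989        16.3977          49.1931
  3         9.75         7.5184        22.5553          90.2213
  4       109.75        77.6072       310.4287       1,552.1434
  Σ                    102.2653       358.3226       1,709.4395
P = 102.2653; D_Mac = 3.50385 yrs; D_mod = 3.21307 yrs; C = 14.05640.
Duration effect: -3.21307 × (-0.0285) = +0.091572
Convexity effect: 0.5 × 14.05640 × (-0.0285)² = +0.0057087
ΔP/P ≈ +0.091572 + 0.0057087 = +0.097281 = +9.7281%.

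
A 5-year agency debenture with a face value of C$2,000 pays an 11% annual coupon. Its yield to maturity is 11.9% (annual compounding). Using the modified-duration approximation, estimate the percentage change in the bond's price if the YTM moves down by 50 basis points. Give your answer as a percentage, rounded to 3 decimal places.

+1.826%

Periodic yield y = 0.119. Modified duration first:
  t   CF        PV=CF/(1+0.119)^t    t·PV
  1       220.00       196.6041       196.6041
  2       220.00       175.6963       351.3925
  3       220.00       157.0118       471.0355
  4       220.00       140.3144       561.2577
  5     2,220.00     1,265.3263     6,326.6316
  Σ                  1,934.9530     7,906.9215
P = 1,934.9530; D_Mac = 4.08636 yrs; D_mod = 4.08636/(1+0.119) = 3.65180 yrs.
ΔP/P ≈ -D_mod · Δy = -3.65180 × (-0.005) = +0.018259 = +1.8259%.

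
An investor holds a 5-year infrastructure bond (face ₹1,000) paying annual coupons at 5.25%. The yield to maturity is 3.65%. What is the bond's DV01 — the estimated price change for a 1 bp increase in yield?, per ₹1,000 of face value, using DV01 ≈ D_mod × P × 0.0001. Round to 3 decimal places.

Periodic yield y = 0.0365.
  t   CF        PV=CF/(1+0.0365)^t    t·PV
  1        52.50        50.6512        50.6512
  2        52.50        48.8676        97.7351
  3        52.50        47.1467       141.4401
  4        52.50        45.4865       181.9458
  5     1,052.50       879.7830     4,398.9151
  Σ                  1,071.9350     4,870.6874
P = 1,071.9350; D_Mac = 4.54383 yrs; D_mod = 4.38382 yrs.
DV01 ≈ 4.38382 × 1,071.9350 × 0.0001 = 0.469917.

₹0.470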